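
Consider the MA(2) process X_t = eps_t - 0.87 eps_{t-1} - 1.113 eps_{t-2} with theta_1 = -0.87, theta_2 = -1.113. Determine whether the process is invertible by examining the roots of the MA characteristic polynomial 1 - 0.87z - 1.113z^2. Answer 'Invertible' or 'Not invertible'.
\text{Not invertible}

The MA(q) characteristic polynomial is P(z) = 1 - 0.87z - 1.113z^2.
Invertibility requires all roots to lie outside the unit circle, i.e. |z| > 1 for every root.
Set 1 + (-0.87) z + (-1.113) z^2 = 0, i.e. a z^2 + b z + c = 0 with a = -1.113, b = -0.87, c = 1.
Discriminant D = b^2 - 4ac = (-0.87)^2 - 4*(-1.113)*1 = 0.7569 - (-4.452) = 5.2089.
D >= 0, so the roots are real: z = (-b +/- sqrt(D)) / (2a) = (0.87 +/- 2.282301) / (-2.226).
  z_1 = (0.87 + 2.282301) / (-2.226) = -1.4161,   |z_1| = 1.4161.
  z_2 = (0.87 - 2.282301) / (-2.226) = 0.6345,   |z_2| = 0.6345.
Moduli of all roots: 1.4161, 0.6345.
All moduli strictly greater than 1? No.
Verdict: Not invertible.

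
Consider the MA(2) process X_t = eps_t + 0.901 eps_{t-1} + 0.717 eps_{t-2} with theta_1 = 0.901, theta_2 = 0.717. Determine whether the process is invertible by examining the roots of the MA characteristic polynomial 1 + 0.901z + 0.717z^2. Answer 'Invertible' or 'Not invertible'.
\text{Invertible}

The MA(q) characteristic polynomial is P(z) = 1 + 0.901z + 0.717z^2.
Invertibility requires all roots to lie outside the unit circle, i.e. |z| > 1 for every root.
Set 1 + (0.901) z + (0.717) z^2 = 0, i.e. a z^2 + b z + c = 0 with a = 0.717, b = 0.901, c = 1.
Discriminant D = b^2 - 4ac = (0.901)^2 - 4*(0.717)*1 = 0.811801 - (2.868) = -2.056199.
D < 0, so the roots are the complex-conjugate pair z = (-b +/- i sqrt(-D)) / (2a) = -0.6283 +/- 1i.
For a conjugate pair |z|^2 = z * conj(z) = (product of roots) = c/a = 1/(0.717) = 1.3947, so |z| = sqrt(1.3947) = 1.181 for both roots.
Moduli of all roots: 1.1810, 1.1810.
All moduli strictly greater than 1? Yes.
Verdict: Invertible.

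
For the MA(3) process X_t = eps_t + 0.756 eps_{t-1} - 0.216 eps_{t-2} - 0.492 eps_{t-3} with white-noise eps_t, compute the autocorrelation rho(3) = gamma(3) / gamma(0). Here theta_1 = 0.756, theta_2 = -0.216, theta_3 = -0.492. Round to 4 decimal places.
\rho(3) = -0.2645

For an MA(q) process with theta_0 = 1, the autocovariance is
  gamma(k) = sigma^2 * sum_{i=0..q-k} theta_i * theta_{i+k},
and rho(k) = gamma(k) / gamma(0). Sigma^2 cancels.
  numerator   = (1)*(-0.492) = -0.492.
  denominator = (1)^2 + (0.756)^2 + (-0.216)^2 + (-0.492)^2 = 1.860256.
  rho(3) = -0.492 / 1.860256 = -0.2645.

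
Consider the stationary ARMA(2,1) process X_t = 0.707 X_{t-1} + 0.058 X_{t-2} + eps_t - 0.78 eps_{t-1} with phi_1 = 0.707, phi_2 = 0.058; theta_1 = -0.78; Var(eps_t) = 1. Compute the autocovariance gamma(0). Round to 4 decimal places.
\gamma(0) = 1.0054

Multiply the model equation by X_{t-k} and take expectations. With theta_0 = psi_0 = 1 and psi_j the MA(infinity) weights, this gives
  gamma(k) - sum_i phi_i gamma(k-i) = c_k,
  c_k = sigma^2 * sum_{j=k..q} theta_j psi_{j-k}   (c_k = 0 for k > q),
using gamma(-m) = gamma(m).
psi-weights needed (psi_j = theta_j + sum_i phi_i psi_{j-i}):
  psi_1 = theta_1 + phi_1 = -0.78 + (0.707) = -0.073
Right-hand sides:
  c_0 = sigma^2 (1 + theta_1 psi_1) = 1 * (1 + (-0.78)(-0.073)) = 1 * 1.05694 = 1.05694
  c_1 = sigma^2 theta_1 = 1 * (-0.78) = -0.78
  c_2 = 0
Equations for k = 0, 1, 2 (AR order 2, c_2 = 0):
  (E0) gamma(0) = phi_1 gamma(1) + phi_2 gamma(2) + c_0
  (E1) gamma(1) = phi_1 gamma(0) + phi_2 gamma(1) + c_1
  (E2) gamma(2) = phi_1 gamma(1) + phi_2 gamma(0)
From (E1): gamma(1) = A gamma(0) + B with
  A = phi_1 / (1 - phi_2) = 0.707 / 0.942 = 0.750531,   B = c_1 / (1 - phi_2) = -0.78 / 0.942 = -0.828025.
Insert (E2) into (E0): gamma(0) (1 - phi_2^2) = phi_1 (1 + phi_2) gamma(1) + c_0.
  phi_1 (1 + phi_2) = (0.707)(1.058) = 0.748006,   1 - phi_2^2 = 0.996636.
Replace gamma(1) by A gamma(0) + B and collect gamma(0):
  gamma(0) [0.996636 - (0.748006)(0.750531)] = (0.748006)(-0.828025) + 1.05694
  gamma(0) * 0.435234 = 0.437572
  gamma(0) = 0.437572 / 0.435234 = 1.005371.
Therefore gamma(0) = 1.0054 (to 4 decimal places).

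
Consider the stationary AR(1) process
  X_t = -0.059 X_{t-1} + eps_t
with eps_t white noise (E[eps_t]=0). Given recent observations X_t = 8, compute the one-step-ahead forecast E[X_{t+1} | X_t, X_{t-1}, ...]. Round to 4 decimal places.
E[X_{t+1} \mid \mathcal F_t] = -0.4720

For an AR(p) model X_t = c + sum_i phi_i X_{t-i} + eps_t, the
one-step-ahead conditional mean is
  E[X_{t+1} | X_t, ...] = c + sum_i phi_i X_{t+1-i}.
Substitute known values:
  E[X_{t+1} | ...] = (-0.059) * (8)
                   = -0.4720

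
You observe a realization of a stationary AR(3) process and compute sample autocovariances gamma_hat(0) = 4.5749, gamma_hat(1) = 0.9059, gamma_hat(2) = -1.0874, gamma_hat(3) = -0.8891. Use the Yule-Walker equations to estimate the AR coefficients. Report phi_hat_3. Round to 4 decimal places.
\hat\phi_{3} = -0.0870

The Yule-Walker equations for an AR(p) process read, in matrix form,
  Gamma_p phi = r_p,   with   (Gamma_p)_{ij} = gamma(|i - j|),
                       (r_p)_i = gamma(i),   i,j = 1..p.
Substitute the sample gammas (Toeplitz matrix and right-hand side of size 3):
  Gamma_p = [[4.5749, 0.9059, -1.0874], [0.9059, 4.5749, 0.9059], [-1.0874, 0.9059, 4.5749]]
  r_p     = [0.9059, -1.0874, -0.8891]
Written out (R1..R3):
  (R1) 4.5749 phi_1 + 0.9059 phi_2 - 1.0874 phi_3 = 0.9059
  (R2) 0.9059 phi_1 + 4.5749 phi_2 + 0.9059 phi_3 = -1.0874
  (R3) -1.0874 phi_1 + 0.9059 phi_2 + 4.5749 phi_3 = -0.8891
Gaussian elimination:
  R2 <- R2 - (0.9059/4.5749) R1 = R2 - (0.198015) R1:  4.395518 phi_2 + 1.121222 phi_3 = -1.266782
  R3 <- R3 - (-1.0874/4.5749) R1 = R3 - (-0.237688) R1:  1.121222 phi_2 + 4.316438 phi_3 = -0.673778
  R3 <- R3 - (1.121222/4.395518) R2 = R3 - (0.255083) R2:  4.030433 phi_3 = -0.350644
Back-substitution:
  phi_hat_3 = -0.350644 / 4.030433 = -0.086999
  phi_hat_2 = (-1.266782 - (1.121222)(-0.086999)) / 4.395518 = -0.266007
  phi_hat_1 = (0.9059 - (0.9059)(-0.266007) - (-1.0874)(-0.086999)) / 4.5749 = 0.23001
So phi_hat = [0.2300, -0.2660, -0.0870].
Therefore phi_hat_3 = -0.0870.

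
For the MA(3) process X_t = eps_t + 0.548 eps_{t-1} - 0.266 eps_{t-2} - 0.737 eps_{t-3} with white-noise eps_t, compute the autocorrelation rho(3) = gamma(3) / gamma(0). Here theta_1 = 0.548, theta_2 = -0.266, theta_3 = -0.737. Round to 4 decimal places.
\rho(3) = -0.3850

For an MA(q) process with theta_0 = 1, the autocovariance is
  gamma(k) = sigma^2 * sum_{i=0..q-k} theta_i * theta_{i+k},
and rho(k) = gamma(k) / gamma(0). Sigma^2 cancels.
  numerator   = (1)*(-0.737) = -0.737.
  denominator = (1)^2 + (0.548)^2 + (-0.266)^2 + (-0.737)^2 = 1.914229.
  rho(3) = -0.737 / 1.914229 = -0.3850.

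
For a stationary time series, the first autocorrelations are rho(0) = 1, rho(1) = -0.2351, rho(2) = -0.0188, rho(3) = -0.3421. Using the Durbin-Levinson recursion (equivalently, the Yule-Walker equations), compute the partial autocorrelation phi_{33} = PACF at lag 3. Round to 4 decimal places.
\phi_{33} = -0.3891

The PACF at lag k is phi_{kk}, the last component of the solution
to the Yule-Walker system G_k phi = r_k where
  (G_k)_{ij} = rho(|i - j|), (r_k)_i = rho(i), i,j = 1..k.
Equivalently, Durbin-Levinson gives phi_{kk} iteratively:
  phi_{11} = rho(1)
  phi_{kk} = [rho(k) - sum_{j=1..k-1} phi_{k-1,j} rho(k-j)]
            / [1 - sum_{j=1..k-1} phi_{k-1,j} rho(j)],
  phi_{k,j} = phi_{k-1,j} - phi_{kk} phi_{k-1,k-j},  j = 1..k-1.
Step k = 1:
  phi_11 = rho(1) = -0.2351.
Step k = 2:
  phi_22 = [rho(2) - phi_11 rho(1)] / [1 - phi_11 rho(1)] = [-0.0188 - (-0.2351)(-0.2351)] / [1 - (-0.2351)(-0.2351)]
         = -0.07407201 / 0.94472799 = -0.078406.
  Update: phi_21 = phi_11 - phi_22 phi_11 = -0.2351 - (-0.078406)(-0.2351) = -0.253533.
Step k = 3:
  phi_33 = [rho(3) - phi_21 rho(2) - phi_22 rho(1)] / [1 - phi_21 rho(1) - phi_22 rho(2)]
    numerator   = -0.3421 - (-0.253533)(-0.0188) - (-0.078406)(-0.2351) = -0.36529959
    denominator = 1 - (-0.253533)(-0.2351) - (-0.078406)(-0.0188) = 0.93892033
  phi_33 = -0.36529959 / 0.93892033 = -0.3891.
Therefore phi_{33} = -0.3891.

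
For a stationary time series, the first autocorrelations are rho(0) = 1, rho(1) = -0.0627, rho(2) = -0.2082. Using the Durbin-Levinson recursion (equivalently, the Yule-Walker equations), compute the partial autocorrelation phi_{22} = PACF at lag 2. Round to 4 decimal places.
\phi_{22} = -0.2130

The PACF at lag k is phi_{kk}, the last component of the solution
to the Yule-Walker system G_k phi = r_k where
  (G_k)_{ij} = rho(|i - j|), (r_k)_i = rho(i), i,j = 1..k.
Equivalently, Durbin-Levinson gives phi_{kk} iteratively:
  phi_{11} = rho(1)
  phi_{kk} = [rho(k) - sum_{j=1..k-1} phi_{k-1,j} rho(k-j)]
            / [1 - sum_{j=1..k-1} phi_{k-1,j} rho(j)],
  phi_{k,j} = phi_{k-1,j} - phi_{kk} phi_{k-1,k-j},  j = 1..k-1.
Step k = 1:
  phi_11 = rho(1) = -0.0627.
Step k = 2:
  phi_22 = [rho(2) - phi_11 rho(1)] / [1 - phi_11 rho(1)] = [-0.2082 - (-0.0627)(-0.0627)] / [1 - (-0.0627)(-0.0627)]
         = -0.21213129 / 0.99606871 = -0.213.
Therefore phi_{22} = -0.2130.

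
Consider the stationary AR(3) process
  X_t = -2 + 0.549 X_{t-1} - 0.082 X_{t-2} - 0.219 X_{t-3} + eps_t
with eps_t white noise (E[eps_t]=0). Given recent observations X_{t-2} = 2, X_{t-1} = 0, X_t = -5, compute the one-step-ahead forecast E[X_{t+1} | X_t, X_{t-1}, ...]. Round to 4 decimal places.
E[X_{t+1} \mid \mathcal F_t] = -5.1830

For an AR(p) model X_t = c + sum_i phi_i X_{t-i} + eps_t, the
one-step-ahead conditional mean is
  E[X_{t+1} | X_t, ...] = c + sum_i phi_i X_{t+1-i}.
Substitute known values:
  E[X_{t+1} | ...] = -2 + (0.549) * (-5) + (-0.082) * (0) + (-0.219) * (2)
                   = -5.1830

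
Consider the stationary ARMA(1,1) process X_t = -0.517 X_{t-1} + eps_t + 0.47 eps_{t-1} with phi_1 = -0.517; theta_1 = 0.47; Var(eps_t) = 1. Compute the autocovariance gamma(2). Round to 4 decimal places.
\gamma(2) = 0.0251

Multiply the model equation by X_{t-k} and take expectations. With theta_0 = psi_0 = 1 and psi_j the MA(infinity) weights, this gives
  gamma(k) - sum_i phi_i gamma(k-i) = c_k,
  c_k = sigma^2 * sum_{j=k..q} theta_j psi_{j-k}   (c_k = 0 for k > q),
using gamma(-m) = gamma(m).
psi-weights needed (psi_j = theta_j + sum_i phi_i psi_{j-i}):
  psi_1 = theta_1 + phi_1 = 0.47 + (-0.517) = -0.047
Right-hand sides:
  c_0 = sigma^2 (1 + theta_1 psi_1) = 1 * (1 + (0.47)(-0.047)) = 1 * 0.97791 = 0.97791
  c_1 = sigma^2 theta_1 = 1 * (0.47) = 0.47
  c_2 = 0
Equations for k = 0 and k = 1 (AR order 1):
  gamma(0) = phi_1 gamma(1) + c_0
  gamma(1) = phi_1 gamma(0) + c_1
Substituting the second into the first: gamma(0) (1 - phi_1^2) = c_0 + phi_1 c_1, so
  gamma(0) = (c_0 + phi_1 c_1) / (1 - phi_1^2) = (0.97791 + (-0.517)(0.47)) / (1 - (-0.517)^2) = 0.73492 / 0.732711 = 1.003015.
  gamma(1) = phi_1 gamma(0) + c_1 = (-0.517)(1.003015) + (0.47) = -0.048559.
For k = 2 (> q): gamma(2) = phi_1 gamma(1) = (-0.517)(-0.048559) = 0.025105.
Therefore gamma(2) = 0.0251 (to 4 decimal places).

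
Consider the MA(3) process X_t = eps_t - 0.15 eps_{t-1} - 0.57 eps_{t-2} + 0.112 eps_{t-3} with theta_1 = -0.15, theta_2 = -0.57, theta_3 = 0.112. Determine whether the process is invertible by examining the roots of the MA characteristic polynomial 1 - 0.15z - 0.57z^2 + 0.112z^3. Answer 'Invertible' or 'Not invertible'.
\text{Invertible}

The MA(q) characteristic polynomial is P(z) = 1 - 0.15z - 0.57z^2 + 0.112z^3.
Invertibility requires all roots to lie outside the unit circle, i.e. |z| > 1 for every root.
Degree 3: look for a simple real root z0 first, then factor out (1 - z/z0) and solve the remaining quadratic.
Testing z0 = 5: P(5) = 1 + (-0.15)(5) + (-0.57)(5)^2 + (0.112)(5)^3
  = 1 + (-0.75) + (-14.25) + (14) = 0.  So z_0 = 5 is a root, |z_0| = 5.
Divide out the factor (1 - 0.2 z) = (1 - z/z0) (since 1/z0 = 0.2):
  P(z) = (1 - 0.2 z)(1 + (0.05) z + (-0.56) z^2)
  [check: z-coef 0.05 - (0.2) = -0.15; z^2-coef -0.56 - (0.2)(0.05) = -0.57; z^3-coef -(0.2)(-0.56) = 0.112.]
Remaining roots from the quadratic factor 1 + (0.05) z + (-0.56) z^2:
  Set 1 + (0.05) z + (-0.56) z^2 = 0, i.e. a z^2 + b z + c = 0 with a = -0.56, b = 0.05, c = 1.
  Discriminant D = b^2 - 4ac = (0.05)^2 - 4*(-0.56)*1 = 0.0025 - (-2.24) = 2.2425.
  D >= 0, so the roots are real: z = (-b +/- sqrt(D)) / (2a) = (-0.05 +/- 1.497498) / (-1.12).
    z_1 = (-0.05 + 1.497498) / (-1.12) = -1.2924,   |z_1| = 1.2924.
    z_2 = (-0.05 - 1.497498) / (-1.12) = 1.3817,   |z_2| = 1.3817.
Moduli of all roots: 5.0000, 1.2924, 1.3817.
All moduli strictly greater than 1? Yes.
Verdict: Invertible.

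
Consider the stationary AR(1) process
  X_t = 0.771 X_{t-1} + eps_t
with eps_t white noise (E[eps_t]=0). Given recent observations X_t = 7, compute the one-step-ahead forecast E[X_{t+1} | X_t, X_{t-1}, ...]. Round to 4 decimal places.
E[X_{t+1} \mid \mathcal F_t] = 5.3970

For an AR(p) model X_t = c + sum_i phi_i X_{t-i} + eps_t, the
one-step-ahead conditional mean is
  E[X_{t+1} | X_t, ...] = c + sum_i phi_i X_{t+1-i}.
Substitute known values:
  E[X_{t+1} | ...] = (0.771) * (7)
                   = 5.3970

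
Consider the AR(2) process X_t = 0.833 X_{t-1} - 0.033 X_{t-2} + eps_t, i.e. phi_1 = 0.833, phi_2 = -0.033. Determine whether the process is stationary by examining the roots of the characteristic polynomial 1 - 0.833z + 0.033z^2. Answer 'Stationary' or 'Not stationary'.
\text{Stationary}

The AR(p) characteristic polynomial is P(z) = 1 - 0.833z + 0.033z^2.
Stationarity requires all roots to lie outside the unit circle, i.e. |z| > 1 for every root.
Set 1 + (-0.833) z + (0.033) z^2 = 0, i.e. a z^2 + b z + c = 0 with a = 0.033, b = -0.833, c = 1.
Discriminant D = b^2 - 4ac = (-0.833)^2 - 4*(0.033)*1 = 0.693889 - (0.132) = 0.561889.
D >= 0, so the roots are real: z = (-b +/- sqrt(D)) / (2a) = (0.833 +/- 0.749593) / (0.066).
  z_1 = (0.833 + 0.749593) / (0.066) = 23.9787,   |z_1| = 23.9787.
  z_2 = (0.833 - 0.749593) / (0.066) = 1.2637,   |z_2| = 1.2637.
Moduli of all roots: 23.9787, 1.2637.
All moduli strictly greater than 1? Yes.
Verdict: Stationary.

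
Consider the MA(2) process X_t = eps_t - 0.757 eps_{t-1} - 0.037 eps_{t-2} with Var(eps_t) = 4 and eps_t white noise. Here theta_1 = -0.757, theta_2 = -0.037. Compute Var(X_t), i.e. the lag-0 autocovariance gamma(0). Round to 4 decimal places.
\gamma(0) = 6.2977

For an MA(q) process X_t = eps_t + sum_i theta_i eps_{t-i} with
Var(eps_t) = sigma^2, the variance is
  gamma(0) = sigma^2 * (1 + sum_i theta_i^2).
  sum_i theta_i^2 = (-0.757)^2 + (-0.037)^2 = 0.573049 + 0.001369 = 0.574418.
  gamma(0) = 4 * (1 + 0.574418) = 4 * 1.574418 = 6.297672, which rounds to 6.2977.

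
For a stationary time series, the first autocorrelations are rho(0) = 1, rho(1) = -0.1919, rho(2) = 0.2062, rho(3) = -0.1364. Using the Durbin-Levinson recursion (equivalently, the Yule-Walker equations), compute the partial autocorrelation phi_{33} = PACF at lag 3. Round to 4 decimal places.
\phi_{33} = -0.0750

The PACF at lag k is phi_{kk}, the last component of the solution
to the Yule-Walker system G_k phi = r_k where
  (G_k)_{ij} = rho(|i - j|), (r_k)_i = rho(i), i,j = 1..k.
Equivalently, Durbin-Levinson gives phi_{kk} iteratively:
  phi_{11} = rho(1)
  phi_{kk} = [rho(k) - sum_{j=1..k-1} phi_{k-1,j} rho(k-j)]
            / [1 - sum_{j=1..k-1} phi_{k-1,j} rho(j)],
  phi_{k,j} = phi_{k-1,j} - phi_{kk} phi_{k-1,k-j},  j = 1..k-1.
Step k = 1:
  phi_11 = rho(1) = -0.1919.
Step k = 2:
  phi_22 = [rho(2) - phi_11 rho(1)] / [1 - phi_11 rho(1)] = [0.2062 - (-0.1919)(-0.1919)] / [1 - (-0.1919)(-0.1919)]
         = 0.16937439 / 0.96317439 = 0.17585.
  Update: phi_21 = phi_11 - phi_22 phi_11 = -0.1919 - (0.17585)(-0.1919) = -0.158154.
Step k = 3:
  phi_33 = [rho(3) - phi_21 rho(2) - phi_22 rho(1)] / [1 - phi_21 rho(1) - phi_22 rho(2)]
    numerator   = -0.1364 - (-0.158154)(0.2062) - (0.17585)(-0.1919) = -0.07004292
    denominator = 1 - (-0.158154)(-0.1919) - (0.17585)(0.2062) = 0.93338987
  phi_33 = -0.07004292 / 0.93338987 = -0.075.
Therefore phi_{33} = -0.0750.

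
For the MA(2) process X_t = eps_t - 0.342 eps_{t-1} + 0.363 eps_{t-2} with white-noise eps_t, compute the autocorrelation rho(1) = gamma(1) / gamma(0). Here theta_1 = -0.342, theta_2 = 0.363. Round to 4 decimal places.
\rho(1) = -0.3733

For an MA(q) process with theta_0 = 1, the autocovariance is
  gamma(k) = sigma^2 * sum_{i=0..q-k} theta_i * theta_{i+k},
and rho(k) = gamma(k) / gamma(0). Sigma^2 cancels.
  numerator   = (1)*(-0.342) + (-0.342)*(0.363) = -0.466146.
  denominator = (1)^2 + (-0.342)^2 + (0.363)^2 = 1.248733.
  rho(1) = -0.466146 / 1.248733 = -0.3733.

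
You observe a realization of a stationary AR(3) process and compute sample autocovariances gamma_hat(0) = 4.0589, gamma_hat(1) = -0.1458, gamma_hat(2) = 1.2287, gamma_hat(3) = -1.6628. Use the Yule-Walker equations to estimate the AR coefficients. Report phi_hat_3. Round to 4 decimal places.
\hat\phi_{3} = -0.4310

The Yule-Walker equations for an AR(p) process read, in matrix form,
  Gamma_p phi = r_p,   with   (Gamma_p)_{ij} = gamma(|i - j|),
                       (r_p)_i = gamma(i),   i,j = 1..p.
Substitute the sample gammas (Toeplitz matrix and right-hand side of size 3):
  Gamma_p = [[4.0589, -0.1458, 1.2287], [-0.1458, 4.0589, -0.1458], [1.2287, -0.1458, 4.0589]]
  r_p     = [-0.1458, 1.2287, -1.6628]
Written out (R1..R3):
  (R1) 4.0589 phi_1 - 0.1458 phi_2 + 1.2287 phi_3 = -0.1458
  (R2) -0.1458 phi_1 + 4.0589 phi_2 - 0.1458 phi_3 = 1.2287
  (R3) 1.2287 phi_1 - 0.1458 phi_2 + 4.0589 phi_3 = -1.6628
Gaussian elimination:
  R2 <- R2 - (-0.1458/4.0589) R1 = R2 - (-0.035921) R1:  4.053663 phi_2 - 0.101664 phi_3 = 1.223463
  R3 <- R3 - (1.2287/4.0589) R1 = R3 - (0.302717) R1:  -0.101664 phi_2 + 3.686951 phi_3 = -1.618664
  R3 <- R3 - (-0.101664/4.053663) R2 = R3 - (-0.025079) R2:  3.684401 phi_3 = -1.58798
Back-substitution:
  phi_hat_3 = -1.58798 / 3.684401 = -0.431001
  phi_hat_2 = (1.223463 - (-0.101664)(-0.431001)) / 4.053663 = 0.291007
  phi_hat_1 = (-0.1458 - (-0.1458)(0.291007) - (1.2287)(-0.431001)) / 4.0589 = 0.105004
So phi_hat = [0.1050, 0.2910, -0.4310].
Therefore phi_hat_3 = -0.4310.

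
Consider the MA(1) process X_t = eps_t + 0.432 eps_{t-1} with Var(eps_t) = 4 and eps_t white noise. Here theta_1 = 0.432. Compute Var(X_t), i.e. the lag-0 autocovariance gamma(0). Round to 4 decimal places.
\gamma(0) = 4.7465

For an MA(q) process X_t = eps_t + sum_i theta_i eps_{t-i} with
Var(eps_t) = sigma^2, the variance is
  gamma(0) = sigma^2 * (1 + sum_i theta_i^2).
  sum_i theta_i^2 = (0.432)^2 = 0.186624.
  gamma(0) = 4 * (1 + 0.186624) = 4 * 1.186624 = 4.746496, which rounds to 4.7465.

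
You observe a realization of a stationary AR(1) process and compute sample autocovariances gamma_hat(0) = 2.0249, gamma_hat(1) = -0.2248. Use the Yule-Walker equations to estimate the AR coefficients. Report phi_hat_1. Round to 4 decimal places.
\hat\phi_{1} = -0.1110

The Yule-Walker equations for an AR(p) process read, in matrix form,
  Gamma_p phi = r_p,   with   (Gamma_p)_{ij} = gamma(|i - j|),
                       (r_p)_i = gamma(i),   i,j = 1..p.
Substitute the sample gammas (Toeplitz matrix and right-hand side of size 1):
  Gamma_p = [[2.0249]]
  r_p     = [-0.2248]
With p = 1 this is the single equation gamma(0) phi_1 = gamma(1):
  phi_hat_1 = gamma(1) / gamma(0) = -0.2248 / 2.0249 = -0.1110.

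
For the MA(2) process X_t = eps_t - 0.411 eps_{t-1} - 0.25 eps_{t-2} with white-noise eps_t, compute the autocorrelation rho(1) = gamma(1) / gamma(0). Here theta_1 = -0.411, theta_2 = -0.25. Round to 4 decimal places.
\rho(1) = -0.2503

For an MA(q) process with theta_0 = 1, the autocovariance is
  gamma(k) = sigma^2 * sum_{i=0..q-k} theta_i * theta_{i+k},
and rho(k) = gamma(k) / gamma(0). Sigma^2 cancels.
  numerator   = (1)*(-0.411) + (-0.411)*(-0.25) = -0.30825.
  denominator = (1)^2 + (-0.411)^2 + (-0.25)^2 = 1.231421.
  rho(1) = -0.30825 / 1.231421 = -0.2503.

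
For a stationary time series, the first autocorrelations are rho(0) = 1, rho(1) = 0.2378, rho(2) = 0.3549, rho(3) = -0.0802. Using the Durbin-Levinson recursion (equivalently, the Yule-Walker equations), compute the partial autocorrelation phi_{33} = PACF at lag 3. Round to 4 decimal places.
\phi_{33} = -0.2510

The PACF at lag k is phi_{kk}, the last component of the solution
to the Yule-Walker system G_k phi = r_k where
  (G_k)_{ij} = rho(|i - j|), (r_k)_i = rho(i), i,j = 1..k.
Equivalently, Durbin-Levinson gives phi_{kk} iteratively:
  phi_{11} = rho(1)
  phi_{kk} = [rho(k) - sum_{j=1..k-1} phi_{k-1,j} rho(k-j)]
            / [1 - sum_{j=1..k-1} phi_{k-1,j} rho(j)],
  phi_{k,j} = phi_{k-1,j} - phi_{kk} phi_{k-1,k-j},  j = 1..k-1.
Step k = 1:
  phi_11 = rho(1) = 0.2378.
Step k = 2:
  phi_22 = [rho(2) - phi_11 rho(1)] / [1 - phi_11 rho(1)] = [0.3549 - (0.2378)(0.2378)] / [1 - (0.2378)(0.2378)]
         = 0.29835116 / 0.94345116 = 0.316234.
  Update: phi_21 = phi_11 - phi_22 phi_11 = 0.2378 - (0.316234)(0.2378) = 0.1626.
Step k = 3:
  phi_33 = [rho(3) - phi_21 rho(2) - phi_22 rho(1)] / [1 - phi_21 rho(1) - phi_22 rho(2)]
    numerator   = -0.0802 - (0.1626)(0.3549) - (0.316234)(0.2378) = -0.213107
    denominator = 1 - (0.1626)(0.2378) - (0.316234)(0.3549) = 0.84910243
  phi_33 = -0.213107 / 0.84910243 = -0.251.
Therefore phi_{33} = -0.2510.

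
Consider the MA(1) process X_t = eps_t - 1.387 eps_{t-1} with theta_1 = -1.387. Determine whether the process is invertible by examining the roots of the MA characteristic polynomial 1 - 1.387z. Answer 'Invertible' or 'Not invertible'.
\text{Not invertible}

The MA(q) characteristic polynomial is P(z) = 1 - 1.387z.
Invertibility requires all roots to lie outside the unit circle, i.e. |z| > 1 for every root.
This is linear in z: 1 + (-1.387) z = 0  =>  z = -1/(-1.387) = 0.720981,  |z| = 0.720981.
Moduli of all roots: 0.7210.
All moduli strictly greater than 1? No.
Verdict: Not invertible.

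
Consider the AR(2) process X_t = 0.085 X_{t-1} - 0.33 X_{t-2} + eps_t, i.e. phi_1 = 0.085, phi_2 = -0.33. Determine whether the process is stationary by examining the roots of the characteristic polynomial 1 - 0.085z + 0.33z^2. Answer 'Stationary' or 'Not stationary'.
\text{Stationary}

The AR(p) characteristic polynomial is P(z) = 1 - 0.085z + 0.33z^2.
Stationarity requires all roots to lie outside the unit circle, i.e. |z| > 1 for every root.
Set 1 + (-0.085) z + (0.33) z^2 = 0, i.e. a z^2 + b z + c = 0 with a = 0.33, b = -0.085, c = 1.
Discriminant D = b^2 - 4ac = (-0.085)^2 - 4*(0.33)*1 = 0.007225 - (1.32) = -1.312775.
D < 0, so the roots are the complex-conjugate pair z = (-b +/- i sqrt(-D)) / (2a) = 0.1288 +/- 1.736i.
For a conjugate pair |z|^2 = z * conj(z) = (product of roots) = c/a = 1/(0.33) = 3.030303, so |z| = sqrt(3.030303) = 1.7408 for both roots.
Moduli of all roots: 1.7408, 1.7408.
All moduli strictly greater than 1? Yes.
Verdict: Stationary.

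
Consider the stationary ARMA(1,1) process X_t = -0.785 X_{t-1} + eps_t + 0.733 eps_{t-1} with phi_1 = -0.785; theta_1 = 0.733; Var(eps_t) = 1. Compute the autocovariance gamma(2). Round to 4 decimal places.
\gamma(2) = 0.0452

Multiply the model equation by X_{t-k} and take expectations. With theta_0 = psi_0 = 1 and psi_j the MA(infinity) weights, this gives
  gamma(k) - sum_i phi_i gamma(k-i) = c_k,
  c_k = sigma^2 * sum_{j=k..q} theta_j psi_{j-k}   (c_k = 0 for k > q),
using gamma(-m) = gamma(m).
psi-weights needed (psi_j = theta_j + sum_i phi_i psi_{j-i}):
  psi_1 = theta_1 + phi_1 = 0.733 + (-0.785) = -0.052
Right-hand sides:
  c_0 = sigma^2 (1 + theta_1 psi_1) = 1 * (1 + (0.733)(-0.052)) = 1 * 0.961884 = 0.961884
  c_1 = sigma^2 theta_1 = 1 * (0.733) = 0.733
  c_2 = 0
Equations for k = 0 and k = 1 (AR order 1):
  gamma(0) = phi_1 gamma(1) + c_0
  gamma(1) = phi_1 gamma(0) + c_1
Substituting the second into the first: gamma(0) (1 - phi_1^2) = c_0 + phi_1 c_1, so
  gamma(0) = (c_0 + phi_1 c_1) / (1 - phi_1^2) = (0.961884 + (-0.785)(0.733)) / (1 - (-0.785)^2) = 0.386479 / 0.383775 = 1.007046.
  gamma(1) = phi_1 gamma(0) + c_1 = (-0.785)(1.007046) + (0.733) = -0.057531.
For k = 2 (> q): gamma(2) = phi_1 gamma(1) = (-0.785)(-0.057531) = 0.045162.
Therefore gamma(2) = 0.0452 (to 4 decimal places).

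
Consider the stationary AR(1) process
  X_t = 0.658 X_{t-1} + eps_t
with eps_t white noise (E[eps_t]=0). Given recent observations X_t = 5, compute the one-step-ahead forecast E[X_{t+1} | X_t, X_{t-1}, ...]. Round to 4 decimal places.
E[X_{t+1} \mid \mathcal F_t] = 3.2900

For an AR(p) model X_t = c + sum_i phi_i X_{t-i} + eps_t, the
one-step-ahead conditional mean is
  E[X_{t+1} | X_t, ...] = c + sum_i phi_i X_{t+1-i}.
Substitute known values:
  E[X_{t+1} | ...] = (0.658) * (5)
                   = 3.2900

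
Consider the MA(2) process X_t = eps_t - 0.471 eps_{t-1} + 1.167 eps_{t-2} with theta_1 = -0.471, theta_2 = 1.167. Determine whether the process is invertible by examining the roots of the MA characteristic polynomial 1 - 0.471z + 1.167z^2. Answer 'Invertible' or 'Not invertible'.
\text{Not invertible}

The MA(q) characteristic polynomial is P(z) = 1 - 0.471z + 1.167z^2.
Invertibility requires all roots to lie outside the unit circle, i.e. |z| > 1 for every root.
Set 1 + (-0.471) z + (1.167) z^2 = 0, i.e. a z^2 + b z + c = 0 with a = 1.167, b = -0.471, c = 1.
Discriminant D = b^2 - 4ac = (-0.471)^2 - 4*(1.167)*1 = 0.221841 - (4.668) = -4.446159.
D < 0, so the roots are the complex-conjugate pair z = (-b +/- i sqrt(-D)) / (2a) = 0.2018 +/- 0.9034i.
For a conjugate pair |z|^2 = z * conj(z) = (product of roots) = c/a = 1/(1.167) = 0.856898, so |z| = sqrt(0.856898) = 0.9257 for both roots.
Moduli of all roots: 0.9257, 0.9257.
All moduli strictly greater than 1? No.
Verdict: Not invertible.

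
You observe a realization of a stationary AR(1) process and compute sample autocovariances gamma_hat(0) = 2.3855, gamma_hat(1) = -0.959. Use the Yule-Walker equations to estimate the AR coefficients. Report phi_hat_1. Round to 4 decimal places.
\hat\phi_{1} = -0.4020

The Yule-Walker equations for an AR(p) process read, in matrix form,
  Gamma_p phi = r_p,   with   (Gamma_p)_{ij} = gamma(|i - j|),
                       (r_p)_i = gamma(i),   i,j = 1..p.
Substitute the sample gammas (Toeplitz matrix and right-hand side of size 1):
  Gamma_p = [[2.3855]]
  r_p     = [-0.959]
With p = 1 this is the single equation gamma(0) phi_1 = gamma(1):
  phi_hat_1 = gamma(1) / gamma(0) = -0.959 / 2.3855 = -0.4020.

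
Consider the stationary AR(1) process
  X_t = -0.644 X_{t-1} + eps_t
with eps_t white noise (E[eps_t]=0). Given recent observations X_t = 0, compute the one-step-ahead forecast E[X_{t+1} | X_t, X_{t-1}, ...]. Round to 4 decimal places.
E[X_{t+1} \mid \mathcal F_t] = 0.0000

For an AR(p) model X_t = c + sum_i phi_i X_{t-i} + eps_t, the
one-step-ahead conditional mean is
  E[X_{t+1} | X_t, ...] = c + sum_i phi_i X_{t+1-i}.
Substitute known values:
  E[X_{t+1} | ...] = (-0.644) * (0)
                   = 0.0000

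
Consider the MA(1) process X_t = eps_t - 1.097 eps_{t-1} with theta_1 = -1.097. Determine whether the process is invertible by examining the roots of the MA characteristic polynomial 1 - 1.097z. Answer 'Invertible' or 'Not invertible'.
\text{Not invertible}

The MA(q) characteristic polynomial is P(z) = 1 - 1.097z.
Invertibility requires all roots to lie outside the unit circle, i.e. |z| > 1 for every root.
This is linear in z: 1 + (-1.097) z = 0  =>  z = -1/(-1.097) = 0.911577,  |z| = 0.911577.
Moduli of all roots: 0.9116.
All moduli strictly greater than 1? No.
Verdict: Not invertible.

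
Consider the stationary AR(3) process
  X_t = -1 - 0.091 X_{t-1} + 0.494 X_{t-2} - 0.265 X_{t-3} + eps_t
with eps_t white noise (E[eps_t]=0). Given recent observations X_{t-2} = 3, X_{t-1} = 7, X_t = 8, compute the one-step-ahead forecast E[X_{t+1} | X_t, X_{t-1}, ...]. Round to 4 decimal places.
E[X_{t+1} \mid \mathcal F_t] = 0.9350

For an AR(p) model X_t = c + sum_i phi_i X_{t-i} + eps_t, the
one-step-ahead conditional mean is
  E[X_{t+1} | X_t, ...] = c + sum_i phi_i X_{t+1-i}.
Substitute known values:
  E[X_{t+1} | ...] = -1 + (-0.091) * (8) + (0.494) * (7) + (-0.265) * (3)
                   = 0.9350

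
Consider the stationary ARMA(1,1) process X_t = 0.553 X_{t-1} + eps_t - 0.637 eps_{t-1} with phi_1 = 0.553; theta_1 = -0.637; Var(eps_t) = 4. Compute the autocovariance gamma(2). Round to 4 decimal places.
\gamma(2) = -0.1734

Multiply the model equation by X_{t-k} and take expectations. With theta_0 = psi_0 = 1 and psi_j the MA(infinity) weights, this gives
  gamma(k) - sum_i phi_i gamma(k-i) = c_k,
  c_k = sigma^2 * sum_{j=k..q} theta_j psi_{j-k}   (c_k = 0 for k > q),
using gamma(-m) = gamma(m).
psi-weights needed (psi_j = theta_j + sum_i phi_i psi_{j-i}):
  psi_1 = theta_1 + phi_1 = -0.637 + (0.553) = -0.084
Right-hand sides:
  c_0 = sigma^2 (1 + theta_1 psi_1) = 4 * (1 + (-0.637)(-0.084)) = 4 * 1.053508 = 4.214032
  c_1 = sigma^2 theta_1 = 4 * (-0.637) = -2.548
  c_2 = 0
Equations for k = 0 and k = 1 (AR order 1):
  gamma(0) = phi_1 gamma(1) + c_0
  gamma(1) = phi_1 gamma(0) + c_1
Substituting the second into the first: gamma(0) (1 - phi_1^2) = c_0 + phi_1 c_1, so
  gamma(0) = (c_0 + phi_1 c_1) / (1 - phi_1^2) = (4.214032 + (0.553)(-2.548)) / (1 - (0.553)^2) = 2.804988 / 0.694191 = 4.040657.
  gamma(1) = phi_1 gamma(0) + c_1 = (0.553)(4.040657) + (-2.548) = -0.313516.
For k = 2 (> q): gamma(2) = phi_1 gamma(1) = (0.553)(-0.313516) = -0.173375.
Therefore gamma(2) = -0.1734 (to 4 decimal places).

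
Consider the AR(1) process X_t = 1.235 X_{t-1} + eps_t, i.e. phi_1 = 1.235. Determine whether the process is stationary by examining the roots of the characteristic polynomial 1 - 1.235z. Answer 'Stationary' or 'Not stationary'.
\text{Not stationary}

The AR(p) characteristic polynomial is P(z) = 1 - 1.235z.
Stationarity requires all roots to lie outside the unit circle, i.e. |z| > 1 for every root.
This is linear in z: 1 + (-1.235) z = 0  =>  z = -1/(-1.235) = 0.809717,  |z| = 0.809717.
Moduli of all roots: 0.8097.
All moduli strictly greater than 1? No.
Verdict: Not stationary.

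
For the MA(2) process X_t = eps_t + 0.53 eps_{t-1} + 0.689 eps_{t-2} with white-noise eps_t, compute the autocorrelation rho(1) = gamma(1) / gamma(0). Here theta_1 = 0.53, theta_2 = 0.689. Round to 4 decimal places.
\rho(1) = 0.5099

For an MA(q) process with theta_0 = 1, the autocovariance is
  gamma(k) = sigma^2 * sum_{i=0..q-k} theta_i * theta_{i+k},
and rho(k) = gamma(k) / gamma(0). Sigma^2 cancels.
  numerator   = (1)*(0.53) + (0.53)*(0.689) = 0.89517.
  denominator = (1)^2 + (0.53)^2 + (0.689)^2 = 1.755621.
  rho(1) = 0.89517 / 1.755621 = 0.5099.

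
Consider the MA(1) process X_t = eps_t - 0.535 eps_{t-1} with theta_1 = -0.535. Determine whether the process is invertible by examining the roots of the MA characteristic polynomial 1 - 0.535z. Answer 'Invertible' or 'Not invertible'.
\text{Invertible}

The MA(q) characteristic polynomial is P(z) = 1 - 0.535z.
Invertibility requires all roots to lie outside the unit circle, i.e. |z| > 1 for every root.
This is linear in z: 1 + (-0.535) z = 0  =>  z = -1/(-0.535) = 1.869159,  |z| = 1.869159.
Moduli of all roots: 1.8692.
All moduli strictly greater than 1? Yes.
Verdict: Invertible.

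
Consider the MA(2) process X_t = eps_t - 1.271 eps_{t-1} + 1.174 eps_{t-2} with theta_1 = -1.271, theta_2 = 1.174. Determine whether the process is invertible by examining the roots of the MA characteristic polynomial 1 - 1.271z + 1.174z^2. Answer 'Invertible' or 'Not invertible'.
\text{Not invertible}

The MA(q) characteristic polynomial is P(z) = 1 - 1.271z + 1.174z^2.
Invertibility requires all roots to lie outside the unit circle, i.e. |z| > 1 for every root.
Set 1 + (-1.271) z + (1.174) z^2 = 0, i.e. a z^2 + b z + c = 0 with a = 1.174, b = -1.271, c = 1.
Discriminant D = b^2 - 4ac = (-1.271)^2 - 4*(1.174)*1 = 1.615441 - (4.696) = -3.080559.
D < 0, so the roots are the complex-conjugate pair z = (-b +/- i sqrt(-D)) / (2a) = 0.5413 +/- 0.7475i.
For a conjugate pair |z|^2 = z * conj(z) = (product of roots) = c/a = 1/(1.174) = 0.851789, so |z| = sqrt(0.851789) = 0.9229 for both roots.
Moduli of all roots: 0.9229, 0.9229.
All moduli strictly greater than 1? No.
Verdict: Not invertible.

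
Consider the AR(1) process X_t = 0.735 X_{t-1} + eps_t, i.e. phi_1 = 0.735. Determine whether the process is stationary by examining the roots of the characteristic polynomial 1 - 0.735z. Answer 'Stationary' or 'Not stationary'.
\text{Stationary}

The AR(p) characteristic polynomial is P(z) = 1 - 0.735z.
Stationarity requires all roots to lie outside the unit circle, i.e. |z| > 1 for every root.
This is linear in z: 1 + (-0.735) z = 0  =>  z = -1/(-0.735) = 1.360544,  |z| = 1.360544.
Moduli of all roots: 1.3605.
All moduli strictly greater than 1? Yes.
Verdict: Stationary.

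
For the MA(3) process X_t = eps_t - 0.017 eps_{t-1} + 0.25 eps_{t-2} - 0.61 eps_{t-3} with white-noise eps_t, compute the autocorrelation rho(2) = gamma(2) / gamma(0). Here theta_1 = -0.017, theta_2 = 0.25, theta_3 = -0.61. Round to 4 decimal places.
\rho(2) = 0.1815

For an MA(q) process with theta_0 = 1, the autocovariance is
  gamma(k) = sigma^2 * sum_{i=0..q-k} theta_i * theta_{i+k},
and rho(k) = gamma(k) / gamma(0). Sigma^2 cancels.
  numerator   = (1)*(0.25) + (-0.017)*(-0.61) = 0.26037.
  denominator = (1)^2 + (-0.017)^2 + (0.25)^2 + (-0.61)^2 = 1.434889.
  rho(2) = 0.26037 / 1.434889 = 0.1815.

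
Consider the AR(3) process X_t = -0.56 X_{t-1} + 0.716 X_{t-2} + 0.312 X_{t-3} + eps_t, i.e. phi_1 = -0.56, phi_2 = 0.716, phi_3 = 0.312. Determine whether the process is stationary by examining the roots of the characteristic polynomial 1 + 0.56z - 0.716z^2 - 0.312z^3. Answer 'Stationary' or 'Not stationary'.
\text{Stationary}

The AR(p) characteristic polynomial is P(z) = 1 + 0.56z - 0.716z^2 - 0.312z^3.
Stationarity requires all roots to lie outside the unit circle, i.e. |z| > 1 for every root.
Degree 3: look for a simple real root z0 first, then factor out (1 - z/z0) and solve the remaining quadratic.
Testing z0 = -2.5: P(-2.5) = 1 + (0.56)(-2.5) + (-0.716)(-2.5)^2 + (-0.312)(-2.5)^3
  = 1 + (-1.4) + (-4.475) + (4.875) = 0.  So z_0 = -2.5 is a root, |z_0| = 2.5.
Divide out the factor (1 + 0.4 z) = (1 - z/z0) (since 1/z0 = -0.4):
  P(z) = (1 + 0.4 z)(1 + (0.16) z + (-0.78) z^2)
  [check: z-coef 0.16 - (-0.4) = 0.56; z^2-coef -0.78 - (-0.4)(0.16) = -0.716; z^3-coef -(-0.4)(-0.78) = -0.312.]
Remaining roots from the quadratic factor 1 + (0.16) z + (-0.78) z^2:
  Set 1 + (0.16) z + (-0.78) z^2 = 0, i.e. a z^2 + b z + c = 0 with a = -0.78, b = 0.16, c = 1.
  Discriminant D = b^2 - 4ac = (0.16)^2 - 4*(-0.78)*1 = 0.0256 - (-3.12) = 3.1456.
  D >= 0, so the roots are real: z = (-b +/- sqrt(D)) / (2a) = (-0.16 +/- 1.773584) / (-1.56).
    z_1 = (-0.16 + 1.773584) / (-1.56) = -1.0343,   |z_1| = 1.0343.
    z_2 = (-0.16 - 1.773584) / (-1.56) = 1.2395,   |z_2| = 1.2395.
Moduli of all roots: 2.5000, 1.0343, 1.2395.
All moduli strictly greater than 1? Yes.
Verdict: Stationary.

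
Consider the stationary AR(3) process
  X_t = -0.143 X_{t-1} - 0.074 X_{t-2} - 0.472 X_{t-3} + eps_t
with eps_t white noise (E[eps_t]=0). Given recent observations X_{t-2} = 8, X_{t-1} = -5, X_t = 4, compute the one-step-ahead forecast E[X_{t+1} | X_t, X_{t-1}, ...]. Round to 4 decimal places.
E[X_{t+1} \mid \mathcal F_t] = -3.9780

For an AR(p) model X_t = c + sum_i phi_i X_{t-i} + eps_t, the
one-step-ahead conditional mean is
  E[X_{t+1} | X_t, ...] = c + sum_i phi_i X_{t+1-i}.
Substitute known values:
  E[X_{t+1} | ...] = (-0.143) * (4) + (-0.074) * (-5) + (-0.472) * (8)
                   = -3.9780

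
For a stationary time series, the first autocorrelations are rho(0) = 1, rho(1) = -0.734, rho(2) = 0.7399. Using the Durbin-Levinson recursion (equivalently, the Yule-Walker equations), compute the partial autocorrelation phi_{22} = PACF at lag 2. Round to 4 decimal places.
\phi_{22} = 0.4361

The PACF at lag k is phi_{kk}, the last component of the solution
to the Yule-Walker system G_k phi = r_k where
  (G_k)_{ij} = rho(|i - j|), (r_k)_i = rho(i), i,j = 1..k.
Equivalently, Durbin-Levinson gives phi_{kk} iteratively:
  phi_{11} = rho(1)
  phi_{kk} = [rho(k) - sum_{j=1..k-1} phi_{k-1,j} rho(k-j)]
            / [1 - sum_{j=1..k-1} phi_{k-1,j} rho(j)],
  phi_{k,j} = phi_{k-1,j} - phi_{kk} phi_{k-1,k-j},  j = 1..k-1.
Step k = 1:
  phi_11 = rho(1) = -0.734.
Step k = 2:
  phi_22 = [rho(2) - phi_11 rho(1)] / [1 - phi_11 rho(1)] = [0.7399 - (-0.734)(-0.734)] / [1 - (-0.734)(-0.734)]
         = 0.201144 / 0.461244 = 0.4361.
Therefore phi_{22} = 0.4361.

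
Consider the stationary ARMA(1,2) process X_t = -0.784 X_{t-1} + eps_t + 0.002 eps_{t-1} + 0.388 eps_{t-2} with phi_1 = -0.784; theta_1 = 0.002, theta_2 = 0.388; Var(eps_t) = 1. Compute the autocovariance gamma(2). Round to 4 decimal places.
\gamma(2) = 3.2134

Multiply the model equation by X_{t-k} and take expectations. With theta_0 = psi_0 = 1 and psi_j the MA(infinity) weights, this gives
  gamma(k) - sum_i phi_i gamma(k-i) = c_k,
  c_k = sigma^2 * sum_{j=k..q} theta_j psi_{j-k}   (c_k = 0 for k > q),
using gamma(-m) = gamma(m).
psi-weights needed (psi_j = theta_j + sum_i phi_i psi_{j-i}):
  psi_1 = theta_1 + phi_1 = 0.002 + (-0.784) = -0.782
  psi_2 = theta_2 + phi_1 psi_1 = 0.388 + (-0.784)(-0.782) = 1.001088
Right-hand sides:
  c_0 = sigma^2 (1 + theta_1 psi_1 + theta_2 psi_2) = 1 * (1 + (0.002)(-0.782) + (0.388)(1.001088)) = 1 * 1.386858 = 1.386858
  c_1 = sigma^2 (theta_1 + theta_2 psi_1) = 1 * (0.002 + (0.388)(-0.782)) = -0.301416
  c_2 = sigma^2 theta_2 = 1 * (0.388) = 0.388
Equations for k = 0 and k = 1 (AR order 1):
  gamma(0) = phi_1 gamma(1) + c_0
  gamma(1) = phi_1 gamma(0) + c_1
Substituting the second into the first: gamma(0) (1 - phi_1^2) = c_0 + phi_1 c_1, so
  gamma(0) = (c_0 + phi_1 c_1) / (1 - phi_1^2) = (1.386858 + (-0.784)(-0.301416)) / (1 - (-0.784)^2) = 1.623168 / 0.385344 = 4.212258.
  gamma(1) = phi_1 gamma(0) + c_1 = (-0.784)(4.212258) + (-0.301416) = -3.603826.
For k = 2: gamma(2) = phi_1 gamma(1) + c_2
  = (-0.784)(-3.603826) + (0.388) = 3.2134.
Therefore gamma(2) = 3.2134 (to 4 decimal places).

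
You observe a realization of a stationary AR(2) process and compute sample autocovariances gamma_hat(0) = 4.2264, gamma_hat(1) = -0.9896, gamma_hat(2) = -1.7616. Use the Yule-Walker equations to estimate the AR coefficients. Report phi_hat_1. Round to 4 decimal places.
\hat\phi_{1} = -0.3510

The Yule-Walker equations for an AR(p) process read, in matrix form,
  Gamma_p phi = r_p,   with   (Gamma_p)_{ij} = gamma(|i - j|),
                       (r_p)_i = gamma(i),   i,j = 1..p.
Substitute the sample gammas (Toeplitz matrix and right-hand side of size 2):
  Gamma_p = [[4.2264, -0.9896], [-0.9896, 4.2264]]
  r_p     = [-0.9896, -1.7616]
Written out:
  4.2264 phi_1 - 0.9896 phi_2 = -0.9896
  -0.9896 phi_1 + 4.2264 phi_2 = -1.7616
Solve by Cramer's rule:
  det = gamma(0)^2 - gamma(1)^2 = (4.2264)^2 - (-0.9896)^2 = 17.86245696 - 0.97930816 = 16.8831488
  phi_hat_1 = [gamma(1) gamma(0) - gamma(1) gamma(2)] / det = [(-0.9896)(4.2264) - (-0.9896)(-1.7616)] / 16.8831488 = -5.9257248 / 16.8831488 = -0.351
  phi_hat_2 = [gamma(0) gamma(2) - gamma(1)^2] / det = [(4.2264)(-1.7616) - (-0.9896)^2] / 16.8831488 = -8.4245344 / 16.8831488 = -0.499
So phi_hat = [-0.3510, -0.4990].
Therefore phi_hat_1 = -0.3510.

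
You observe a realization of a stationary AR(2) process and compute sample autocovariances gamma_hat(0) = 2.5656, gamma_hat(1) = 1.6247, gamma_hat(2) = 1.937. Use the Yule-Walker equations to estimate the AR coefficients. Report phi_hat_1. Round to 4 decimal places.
\hat\phi_{1} = 0.2590

The Yule-Walker equations for an AR(p) process read, in matrix form,
  Gamma_p phi = r_p,   with   (Gamma_p)_{ij} = gamma(|i - j|),
                       (r_p)_i = gamma(i),   i,j = 1..p.
Substitute the sample gammas (Toeplitz matrix and right-hand side of size 2):
  Gamma_p = [[2.5656, 1.6247], [1.6247, 2.5656]]
  r_p     = [1.6247, 1.937]
Written out:
  2.5656 phi_1 + 1.6247 phi_2 = 1.6247
  1.6247 phi_1 + 2.5656 phi_2 = 1.937
Solve by Cramer's rule:
  det = gamma(0)^2 - gamma(1)^2 = (2.5656)^2 - (1.6247)^2 = 6.58230336 - 2.63965009 = 3.94265327
  phi_hat_1 = [gamma(1) gamma(0) - gamma(1) gamma(2)] / det = [(1.6247)(2.5656) - (1.6247)(1.937)] / 3.94265327 = 1.02128642 / 3.94265327 = 0.259
  phi_hat_2 = [gamma(0) gamma(2) - gamma(1)^2] / det = [(2.5656)(1.937) - (1.6247)^2] / 3.94265327 = 2.32991711 / 3.94265327 = 0.591
So phi_hat = [0.2590, 0.5910].
Therefore phi_hat_1 = 0.2590.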